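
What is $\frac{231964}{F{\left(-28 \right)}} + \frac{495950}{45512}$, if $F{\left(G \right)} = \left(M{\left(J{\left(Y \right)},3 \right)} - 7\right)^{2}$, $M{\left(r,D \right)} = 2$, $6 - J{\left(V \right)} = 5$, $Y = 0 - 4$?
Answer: $\frac{5284772159}{568900} \approx 9289.5$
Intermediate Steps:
$Y = -4$ ($Y = 0 - 4 = -4$)
$J{\left(V \right)} = 1$ ($J{\left(V \right)} = 6 - 5 = 1$)
$F{\left(G \right)} = 25$ ($F{\left(G \right)} = \left(2 - 7\right)^{2} = \left(-5\right)^{2} = 25$)
$\frac{231964}{F{\left(-28 \right)}} + \frac{495950}{45512} = \frac{231964}{25} + \frac{495950}{45512} = 231964 \cdot \frac{1}{25} + 495950 \cdot \frac{1}{45512} = \frac{231964}{25} + \frac{247975}{22756} = \frac{5284772159}{568900}$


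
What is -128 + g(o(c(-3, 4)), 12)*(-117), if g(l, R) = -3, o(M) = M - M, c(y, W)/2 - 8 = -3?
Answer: 223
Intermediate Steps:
c(y, W) = 10 (c(y, W) = 16 + 2*(-3) = 16 - 6 = 10)
o(M) = 0
-128 + g(o(c(-3, 4)), 12)*(-117) = -128 - 3*(-117) = -128 + 351 = 223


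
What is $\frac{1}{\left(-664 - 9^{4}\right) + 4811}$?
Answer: $- \frac{1}{2414} \approx -0.00041425$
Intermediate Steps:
$\frac{1}{\left(-664 - 9^{4}\right) + 4811} = \frac{1}{\left(-664 - 6561\right) + 4811} = \frac{1}{-7225 + 4811} = \frac{1}{-2414} = - \frac{1}{2414}$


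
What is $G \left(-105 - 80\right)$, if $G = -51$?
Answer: $9435$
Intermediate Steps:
$G \left(-105 - 80\right) = - 51 \left(-105 - 80\right) = \left(-51\right) \left(-185\right) = 9435$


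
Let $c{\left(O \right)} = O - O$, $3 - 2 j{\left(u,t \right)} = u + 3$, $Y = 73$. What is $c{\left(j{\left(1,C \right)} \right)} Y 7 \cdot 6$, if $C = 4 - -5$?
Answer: $0$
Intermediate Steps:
$C = 9$ ($C = 4 + 5 = 9$)
$j{\left(u,t \right)} = - \frac{u}{2}$ ($j{\left(u,t \right)} = \frac{3}{2} - \frac{u + 3}{2} = \frac{3}{2} - \frac{3 + u}{2} = \frac{3}{2} - \left(\frac{3}{2} + \frac{u}{2}\right) = - \frac{u}{2}$)
$c{\left(O \right)} = 0$
$c{\left(j{\left(1,C \right)} \right)} Y 7 \cdot 6 = 0 \cdot 73 \cdot 7 \cdot 6 = 0 \cdot 42 = 0$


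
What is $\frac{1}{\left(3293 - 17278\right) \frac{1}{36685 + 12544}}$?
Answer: $- \frac{49229}{13985} \approx -3.5201$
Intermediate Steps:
$\frac{1}{\left(3293 - 17278\right) \frac{1}{36685 + 12544}} = \frac{1}{\left(-13985\right) \frac{1}{49229}} = \frac{1}{- \frac{13985}{49229}} = - \frac{49229}{13985}$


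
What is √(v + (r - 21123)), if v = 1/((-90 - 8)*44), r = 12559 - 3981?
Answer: 3*I*√132229878/308 ≈ 112.0*I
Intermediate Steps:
r = 8578
v = -1/4312 (v = 1/(-98*44) = 1/(-4312) = -1/4312 ≈ -0.00023191)
√(v + (r - 21123)) = √(-1/4312 + (8578 - 21123)) = √(-1/4312 - 12545) = √(-54094041/4312) = 3*I*√132229878/308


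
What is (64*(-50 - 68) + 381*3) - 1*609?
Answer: -7018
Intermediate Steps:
(64*(-50 - 68) + 381*3) - 1*609 = (64*(-118) + 1143) - 609 = (-7552 + 1143) - 609 = -6409 - 609 = -7018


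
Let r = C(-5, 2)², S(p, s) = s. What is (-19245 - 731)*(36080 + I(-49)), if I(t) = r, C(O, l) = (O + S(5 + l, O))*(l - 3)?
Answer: -722731680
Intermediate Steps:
C(O, l) = 2*O*(-3 + l) (C(O, l) = (O + O)*(l - 3) = (2*O)*(-3 + l) = 2*O*(-3 + l))
r = 100 (r = (2*(-5)*(-3 + 2))² = (2*(-5)*(-1))² = 10² = 100)
I(t) = 100
(-19245 - 731)*(36080 + I(-49)) = (-19245 - 731)*(36080 + 100) = -19976*36180 = -722731680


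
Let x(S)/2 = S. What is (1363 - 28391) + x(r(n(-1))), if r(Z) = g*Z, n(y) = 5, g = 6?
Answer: -26968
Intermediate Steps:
r(Z) = 6*Z
x(S) = 2*S
(1363 - 28391) + x(r(n(-1))) = (1363 - 28391) + 2*(6*5) = -27028 + 2*30 = -27028 + 60 = -26968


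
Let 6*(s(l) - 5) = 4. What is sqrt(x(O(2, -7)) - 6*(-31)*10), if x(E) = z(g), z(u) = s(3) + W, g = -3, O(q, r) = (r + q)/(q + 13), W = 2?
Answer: sqrt(16809)/3 ≈ 43.216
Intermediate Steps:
s(l) = 17/3 (s(l) = 5 + (1/6)*4 = 5 + 2/3 = 17/3)
O(q, r) = (q + r)/(13 + q)
z(u) = 23/3 (z(u) = 17/3 + 2 = 23/3)
x(E) = 23/3
sqrt(x(O(2, -7)) - 6*(-31)*10) = sqrt(23/3 - 6*(-31)*10) = sqrt(23/3 + 186*10) = sqrt(23/3 + 1860) = sqrt(5603/3) = sqrt(16809)/3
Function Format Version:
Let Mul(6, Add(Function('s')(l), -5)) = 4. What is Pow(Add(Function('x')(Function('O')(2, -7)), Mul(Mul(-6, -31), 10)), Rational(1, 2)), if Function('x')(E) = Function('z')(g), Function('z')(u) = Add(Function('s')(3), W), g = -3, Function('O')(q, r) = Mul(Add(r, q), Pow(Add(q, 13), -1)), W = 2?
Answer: Mul(Rational(1, 3), Pow(16809, Rational(1, 2))) ≈ 43.216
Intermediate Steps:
Function('s')(l) = Rational(17, 3) (Function('s')(l) = Add(5, Mul(Rational(1, 6), 4)) = Add(5, Rational(2, 3)) = Rational(17, 3))
Function('O')(q, r) = Mul(Pow(Add(13, q), -1), Add(q, r)) (Function('O')(q, r) = Mul(Add(q, r), Pow(Add(13, q), -1)) = Mul(Pow(Add(13, q), -1), Add(q, r)))
Function('z')(u) = Rational(23, 3) (Function('z')(u) = Add(Rational(17, 3), 2) = Rational(23, 3))
Function('x')(E) = Rational(23, 3)
Pow(Add(Function('x')(Function('O')(2, -7)), Mul(Mul(-6, -31), 10)), Rational(1, 2)) = Pow(Add(Rational(23, 3), Mul(Mul(-6, -31), 10)), Rational(1, 2)) = Pow(Add(Rational(23, 3), Mul(186, 10)), Rational(1, 2)) = Pow(Add(Rational(23, 3), 1860), Rational(1, 2)) = Pow(Rational(5603, 3), Rational(1, 2)) = Mul(Rational(1, 3), Pow(16809, Rational(1, 2)))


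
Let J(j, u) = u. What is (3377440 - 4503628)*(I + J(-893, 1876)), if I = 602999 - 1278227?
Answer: 758320942176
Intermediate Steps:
I = -675228
(3377440 - 4503628)*(I + J(-893, 1876)) = (3377440 - 4503628)*(-675228 + 1876) = -1126188*(-673352) = 758320942176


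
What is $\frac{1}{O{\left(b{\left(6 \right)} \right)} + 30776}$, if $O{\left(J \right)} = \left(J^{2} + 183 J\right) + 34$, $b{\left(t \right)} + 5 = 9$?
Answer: $\frac{1}{31558} \approx 3.1688 \cdot 10^{-5}$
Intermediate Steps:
$b{\left(t \right)} = 4$ ($b{\left(t \right)} = -5 + 9 = 4$)
$O{\left(J \right)} = 34 + J^{2} + 183 J$
$\frac{1}{O{\left(b{\left(6 \right)} \right)} + 30776} = \frac{1}{\left(34 + 4^{2} + 183 \cdot 4\right) + 30776} = \frac{1}{\left(34 + 16 + 732\right) + 30776} = \frac{1}{782 + 30776} = \frac{1}{31558}$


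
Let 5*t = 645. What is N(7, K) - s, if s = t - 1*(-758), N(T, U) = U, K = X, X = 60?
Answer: -827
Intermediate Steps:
t = 129 (t = (⅕)*645 = 129)
K = 60
s = 887 (s = 129 - 1*(-758) = 129 + 758 = 887)
N(7, K) - s = 60 - 1*887 = 60 - 887 = -827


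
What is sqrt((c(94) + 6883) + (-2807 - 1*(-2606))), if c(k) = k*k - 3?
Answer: sqrt(15515) ≈ 124.56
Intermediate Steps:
c(k) = -3 + k**2 (c(k) = k**2 - 3 = -3 + k**2)
sqrt((c(94) + 6883) + (-2807 - 1*(-2606))) = sqrt(((-3 + 94**2) + 6883) + (-2807 - 1*(-2606))) = sqrt(((-3 + 8836) + 6883) + (-2807 + 2606)) = sqrt((8833 + 6883) - 201) = sqrt(15716 - 201) = sqrt(15515)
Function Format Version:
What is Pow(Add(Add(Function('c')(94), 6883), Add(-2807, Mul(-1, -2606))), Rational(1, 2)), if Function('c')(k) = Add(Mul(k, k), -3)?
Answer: Pow(15515, Rational(1, 2)) ≈ 124.56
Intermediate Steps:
Function('c')(k) = Add(-3, Pow(k, 2)) (Function('c')(k) = Add(Pow(k, 2), -3) = Add(-3, Pow(k, 2)))
Pow(Add(Add(Function('c')(94), 6883), Add(-2807, Mul(-1, -2606))), Rational(1, 2)) = Pow(Add(Add(Add(-3, Pow(94, 2)), 6883), Add(-2807, Mul(-1, -2606))), Rational(1, 2)) = Pow(Add(Add(Add(-3, 8836), 6883), Add(-2807, 2606)), Rational(1, 2)) = Pow(Add(Add(8833, 6883), -201), Rational(1, 2)) = Pow(Add(15716, -201), Rational(1, 2)) = Pow(15515, Rational(1, 2))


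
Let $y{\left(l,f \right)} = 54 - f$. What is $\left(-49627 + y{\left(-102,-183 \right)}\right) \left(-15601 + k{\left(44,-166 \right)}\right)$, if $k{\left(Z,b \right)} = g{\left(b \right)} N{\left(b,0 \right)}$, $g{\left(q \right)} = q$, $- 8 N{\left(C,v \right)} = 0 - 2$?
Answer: $772583075$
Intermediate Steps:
$N{\left(C,v \right)} = \frac{1}{4}$ ($N{\left(C,v \right)} = - \frac{0 - 2}{8} = \left(- \frac{1}{8}\right) \left(-2\right) = \frac{1}{4}$)
$k{\left(Z,b \right)} = \frac{b}{4}$ ($k{\left(Z,b \right)} = b \frac{1}{4} = \frac{b}{4}$)
$\left(-49627 + y{\left(-102,-183 \right)}\right) \left(-15601 + k{\left(44,-166 \right)}\right) = \left(-49627 + \left(54 - -183\right)\right) \left(-15601 + \frac{1}{4} \left(-166\right)\right) = \left(-49627 + \left(54 + 183\right)\right) \left(-15601 - \frac{83}{2}\right) = \left(-49627 + 237\right) \left(- \frac{31285}{2}\right) = \left(-49390\right) \left(- \frac{31285}{2}\right) = 772583075$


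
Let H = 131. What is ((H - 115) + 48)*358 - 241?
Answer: 22671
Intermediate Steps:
((H - 115) + 48)*358 - 241 = ((131 - 115) + 48)*358 - 241 = (16 + 48)*358 - 241 = 64*358 - 241 = 22912 - 241 = 22671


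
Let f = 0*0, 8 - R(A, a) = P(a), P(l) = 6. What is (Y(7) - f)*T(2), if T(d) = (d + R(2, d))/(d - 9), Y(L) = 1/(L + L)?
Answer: -2/49 ≈ -0.040816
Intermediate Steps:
R(A, a) = 2 (R(A, a) = 8 - 1*6 = 8 - 6 = 2)
Y(L) = 1/(2*L)
T(d) = (2 + d)/(-9 + d) (T(d) = (d + 2)/(d - 9) = (2 + d)/(-9 + d))
f = 0
(Y(7) - f)*T(2) = ((½)/7 - 1*0)*((2 + 2)/(-9 + 2)) = ((½)*(⅐) + 0)*(4/(-7)) = (1/14 + 0)*(-⅐*4) = (1/14)*(-4/7) = -2/49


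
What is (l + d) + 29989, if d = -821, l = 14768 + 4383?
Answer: 48319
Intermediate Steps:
l = 19151
(l + d) + 29989 = (19151 - 821) + 29989 = 18330 + 29989 = 48319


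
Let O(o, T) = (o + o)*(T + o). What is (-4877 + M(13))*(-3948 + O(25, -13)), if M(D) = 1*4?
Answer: 16314804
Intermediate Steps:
M(D) = 4
O(o, T) = 2*o*(T + o) (O(o, T) = (2*o)*(T + o) = 2*o*(T + o))
(-4877 + M(13))*(-3948 + O(25, -13)) = (-4877 + 4)*(-3948 + 2*25*(-13 + 25)) = -4873*(-3948 + 2*25*12) = -4873*(-3948 + 600) = -4873*(-3348) = 16314804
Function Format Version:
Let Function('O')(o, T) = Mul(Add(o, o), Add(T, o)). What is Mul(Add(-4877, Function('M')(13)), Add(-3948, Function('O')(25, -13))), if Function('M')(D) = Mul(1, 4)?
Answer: 16314804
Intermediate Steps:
Function('M')(D) = 4
Function('O')(o, T) = Mul(2, o, Add(T, o)) (Function('O')(o, T) = Mul(Mul(2, o), Add(T, o)) = Mul(2, o, Add(T, o)))
Mul(Add(-4877, Function('M')(13)), Add(-3948, Function('O')(25, -13))) = Mul(Add(-4877, 4), Add(-3948, Mul(2, 25, Add(-13, 25)))) = Mul(-4873, Add(-3948, Mul(2, 25, 12))) = Mul(-4873, Add(-3948, 600)) = Mul(-4873, -3348) = 16314804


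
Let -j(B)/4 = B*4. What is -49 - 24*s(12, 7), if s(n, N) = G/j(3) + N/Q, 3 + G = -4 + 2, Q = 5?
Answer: -851/10 ≈ -85.100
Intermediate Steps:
G = -5 (G = -3 + (-4 + 2) = -3 - 2 = -5)
j(B) = -16*B (j(B) = -4*B*4 = -16*B)
s(n, N) = 5/48 + N/5 (s(n, N) = -5/((-16*3)) + N/5 = -5/(-48) + N*(1/5) = -5*(-1/48) + N/5 = 5/48 + N/5)
-49 - 24*s(12, 7) = -49 - 24*(5/48 + (1/5)*7) = -49 - 24*(5/48 + 7/5) = -49 - 24*361/240 = -49 - 361/10 = -851/10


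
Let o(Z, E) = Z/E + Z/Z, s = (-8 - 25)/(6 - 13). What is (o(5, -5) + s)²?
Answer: 1089/49 ≈ 22.224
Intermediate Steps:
s = 33/7 (s = -33/(-7) = -33*(-⅐) = 33/7 ≈ 4.7143)
o(Z, E) = 1 + Z/E (o(Z, E) = Z/E + 1 = 1 + Z/E)
(o(5, -5) + s)² = ((-5 + 5)/(-5) + 33/7)² = (-⅕*0 + 33/7)² = (0 + 33/7)² = (33/7)² = 1089/49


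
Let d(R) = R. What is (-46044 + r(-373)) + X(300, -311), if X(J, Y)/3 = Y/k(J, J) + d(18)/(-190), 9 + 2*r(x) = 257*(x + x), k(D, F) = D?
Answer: -269634499/1900 ≈ -1.4191e+5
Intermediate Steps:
r(x) = -9/2 + 257*x (r(x) = -9/2 + (257*(x + x))/2 = -9/2 + (257*(2*x))/2 = -9/2 + (514*x)/2 = -9/2 + 257*x)
X(J, Y) = -27/95 + 3*Y/J (X(J, Y) = 3*(Y/J + 18/(-190)) = 3*(Y/J + 18*(-1/190)) = 3*(Y/J - 9/95) = 3*(-9/95 + Y/J) = -27/95 + 3*Y/J)
(-46044 + r(-373)) + X(300, -311) = (-46044 + (-9/2 + 257*(-373))) + (-27/95 + 3*(-311)/300) = (-46044 + (-9/2 - 95861)) + (-27/95 + 3*(-311)*(1/300)) = (-46044 - 191731/2) + (-27/95 - 311/100) = -283819/2 - 6449/1900 = -269634499/1900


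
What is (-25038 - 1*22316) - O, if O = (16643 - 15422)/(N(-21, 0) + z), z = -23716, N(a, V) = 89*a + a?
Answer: -1212545303/25606 ≈ -47354.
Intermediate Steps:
N(a, V) = 90*a
O = -1221/25606 (O = (16643 - 15422)/(90*(-21) - 23716) = 1221/(-1890 - 23716) = 1221/(-25606) = 1221*(-1/25606) = -1221/25606 ≈ -0.047684)
(-25038 - 1*22316) - O = (-25038 - 1*22316) - 1*(-1221/25606) = (-25038 - 22316) + 1221/25606 = -47354 + 1221/25606 = -1212545303/25606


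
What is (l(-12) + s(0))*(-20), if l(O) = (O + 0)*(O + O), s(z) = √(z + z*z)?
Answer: -5760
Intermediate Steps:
s(z) = √(z + z²)
l(O) = 2*O² (l(O) = O*(2*O) = 2*O²)
(l(-12) + s(0))*(-20) = (2*(-12)² + √(0*(1 + 0)))*(-20) = (2*144 + √(0*1))*(-20) = (288 + √0)*(-20) = (288 + 0)*(-20) = 288*(-20) = -5760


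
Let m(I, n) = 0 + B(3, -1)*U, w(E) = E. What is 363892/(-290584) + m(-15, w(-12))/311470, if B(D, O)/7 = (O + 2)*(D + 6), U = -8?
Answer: -14185986947/11313524810 ≈ -1.2539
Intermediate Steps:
B(D, O) = 7*(2 + O)*(6 + D) (B(D, O) = 7*((O + 2)*(D + 6)) = 7*((2 + O)*(6 + D)) = 7*(2 + O)*(6 + D))
m(I, n) = -504 (m(I, n) = 0 + (84 + 14*3 + 42*(-1) + 7*3*(-1))*(-8) = 0 + (84 + 42 - 42 - 21)*(-8) = 0 + 63*(-8) = 0 - 504 = -504)
363892/(-290584) + m(-15, w(-12))/311470 = 363892/(-290584) - 504/311470 = 363892*(-1/290584) - 504*1/311470 = -90973/72646 - 252/155735 = -14185986947/11313524810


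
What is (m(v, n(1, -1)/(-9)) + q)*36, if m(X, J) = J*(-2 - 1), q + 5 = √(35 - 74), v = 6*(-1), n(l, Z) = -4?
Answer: -228 + 36*I*√39 ≈ -228.0 + 224.82*I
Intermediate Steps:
v = -6
q = -5 + I*√39 (q = -5 + √(35 - 74) = -5 + √(-39) = -5 + I*√39 ≈ -5.0 + 6.245*I)
m(X, J) = -3*J (m(X, J) = J*(-3) = -3*J)
(m(v, n(1, -1)/(-9)) + q)*36 = (-(-12)/(-9) + (-5 + I*√39))*36 = (-(-12)*(-1)/9 + (-5 + I*√39))*36 = (-3*4/9 + (-5 + I*√39))*36 = (-4/3 + (-5 + I*√39))*36 = (-19/3 + I*√39)*36 = -228 + 36*I*√39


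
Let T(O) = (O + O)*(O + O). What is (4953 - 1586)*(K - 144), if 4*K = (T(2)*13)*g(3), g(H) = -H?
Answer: -1010100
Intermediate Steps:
T(O) = 4*O² (T(O) = (2*O)*(2*O) = 4*O²)
K = -156 (K = (((4*2²)*13)*(-1*3))/4 = (((4*4)*13)*(-3))/4 = ((16*13)*(-3))/4 = (208*(-3))/4 = (¼)*(-624) = -156)
(4953 - 1586)*(K - 144) = (4953 - 1586)*(-156 - 144) = 3367*(-300) = -1010100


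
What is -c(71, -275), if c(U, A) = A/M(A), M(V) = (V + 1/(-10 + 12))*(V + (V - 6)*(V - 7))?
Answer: -550/43352883 ≈ -1.2687e-5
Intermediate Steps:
M(V) = (1/2 + V)*(V + (-7 + V)*(-6 + V)) (M(V) = (V + 1/2)*(V + (-6 + V)*(-7 + V)) = (V + 1/2)*(V + (-7 + V)*(-6 + V)) = (1/2 + V)*(V + (-7 + V)*(-6 + V)))
c(U, A) = A/(21 + A**3 + 36*A - 23*A**2/2)
-c(71, -275) = -2*(-275)/(42 - 23*(-275)**2 + 2*(-275)**3 + 72*(-275)) = -2*(-275)/(42 - 23*75625 + 2*(-20796875) - 19800) = -2*(-275)/(42 - 1739375 - 41593750 - 19800) = -2*(-275)/(-43352883) = -2*(-275)*(-1)/43352883 = -1*550/43352883 = -550/43352883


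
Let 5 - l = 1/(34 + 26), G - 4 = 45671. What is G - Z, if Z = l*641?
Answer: 2548841/60 ≈ 42481.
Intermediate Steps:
G = 45675 (G = 4 + 45671 = 45675)
l = 299/60 (l = 5 - 1/(34 + 26) = 5 - 1/60 = 299/60 ≈ 4.9833)
Z = 191659/60 (Z = (299/60)*641 = 191659/60 ≈ 3194.3)
G - Z = 45675 - 1*191659/60 = 45675 - 191659/60 = 2548841/60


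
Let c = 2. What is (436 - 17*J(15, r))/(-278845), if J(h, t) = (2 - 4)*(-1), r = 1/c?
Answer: -402/278845 ≈ -0.0014417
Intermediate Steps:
r = ½ (r = 1/2 = ½ ≈ 0.50000)
J(h, t) = 2 (J(h, t) = -2*(-1) = 2)
(436 - 17*J(15, r))/(-278845) = (436 - 17*2)/(-278845) = (436 - 34)*(-1/278845) = 402*(-1/278845) = -402/278845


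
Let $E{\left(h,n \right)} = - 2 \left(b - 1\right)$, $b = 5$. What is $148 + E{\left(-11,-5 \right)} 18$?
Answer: $4$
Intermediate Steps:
$E{\left(h,n \right)} = -8$ ($E{\left(h,n \right)} = - 2 \left(5 - 1\right) = \left(-2\right) 4 = -8$)
$148 + E{\left(-11,-5 \right)} 18 = 148 - 144 = 4$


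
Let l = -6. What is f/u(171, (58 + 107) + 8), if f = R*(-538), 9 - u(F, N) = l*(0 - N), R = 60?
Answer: 10760/343 ≈ 31.370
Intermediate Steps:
u(F, N) = 9 - 6*N (u(F, N) = 9 - (-6)*(0 - N) = 9 - (-6)*(-N) = 9 - 6*N)
f = -32280 (f = 60*(-538) = -32280)
f/u(171, (58 + 107) + 8) = -32280/(9 - 6*((58 + 107) + 8)) = -32280/(9 - 6*(165 + 8)) = -32280/(9 - 6*173) = -32280/(9 - 1038) = -32280/(-1029) = -32280*(-1/1029) = 10760/343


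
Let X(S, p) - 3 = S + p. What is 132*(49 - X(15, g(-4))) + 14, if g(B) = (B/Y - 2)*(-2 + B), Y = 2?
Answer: 938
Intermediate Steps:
g(B) = (-2 + B)*(-2 + B/2) (g(B) = (B/2 - 2)*(-2 + B) = (-2 + B/2)*(-2 + B) = (-2 + B)*(-2 + B/2))
X(S, p) = 3 + S + p (X(S, p) = 3 + (S + p) = 3 + S + p)
132*(49 - X(15, g(-4))) + 14 = 132*(49 - (3 + 15 + (4 + (½)*(-4)² - 3*(-4)))) + 14 = 132*(49 - (3 + 15 + (4 + (½)*16 + 12))) + 14 = 132*(49 - (3 + 15 + (4 + 8 + 12))) + 14 = 132*(49 - (3 + 15 + 24)) + 14 = 132*(49 - 1*42) + 14 = 132*(49 - 42) + 14 = 132*7 + 14 = 924 + 14 = 938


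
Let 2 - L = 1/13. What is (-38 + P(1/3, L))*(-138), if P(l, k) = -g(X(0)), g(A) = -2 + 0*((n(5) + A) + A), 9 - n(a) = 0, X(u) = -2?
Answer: 4968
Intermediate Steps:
n(a) = 9 (n(a) = 9 - 1*0 = 9 + 0 = 9)
g(A) = -2 (g(A) = -2 + 0*((9 + A) + A) = -2 + 0*(9 + 2*A) = -2 + 0 = -2)
L = 25/13 (L = 2 - 1/13 = 25/13 ≈ 1.9231)
P(l, k) = 2 (P(l, k) = -1*(-2) = 2)
(-38 + P(1/3, L))*(-138) = (-38 + 2)*(-138) = -36*(-138) = 4968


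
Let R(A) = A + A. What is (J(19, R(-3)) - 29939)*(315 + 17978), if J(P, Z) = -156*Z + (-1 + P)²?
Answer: -524624947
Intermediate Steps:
R(A) = 2*A
J(P, Z) = (-1 + P)² - 156*Z
(J(19, R(-3)) - 29939)*(315 + 17978) = (((-1 + 19)² - 312*(-3)) - 29939)*(315 + 17978) = ((18² - 156*(-6)) - 29939)*18293 = ((324 + 936) - 29939)*18293 = (1260 - 29939)*18293 = -28679*18293 = -524624947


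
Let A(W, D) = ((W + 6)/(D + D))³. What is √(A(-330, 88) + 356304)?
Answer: √333859553445/968 ≈ 596.91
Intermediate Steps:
A(W, D) = (6 + W)³/(8*D³) (A(W, D) = ((6 + W)/((2*D)))³ = ((6 + W)*(1/(2*D)))³ = ((6 + W)/(2*D))³ = (6 + W)³/(8*D³))
√(A(-330, 88) + 356304) = √((⅛)*(6 - 330)³/88³ + 356304) = √((⅛)*(1/681472)*(-324)³ + 356304) = √((⅛)*(1/681472)*(-34012224) + 356304) = √(-531441/85184 + 356304) = √(30350868495/85184) = √333859553445/968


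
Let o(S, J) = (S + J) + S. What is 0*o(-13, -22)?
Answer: 0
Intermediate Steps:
o(S, J) = J + 2*S (o(S, J) = (J + S) + S = J + 2*S)
0*o(-13, -22) = 0*(-22 + 2*(-13)) = 0*(-22 - 26) = 0*(-48) = 0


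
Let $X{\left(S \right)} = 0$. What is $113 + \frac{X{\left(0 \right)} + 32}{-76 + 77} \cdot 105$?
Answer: $3473$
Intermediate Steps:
$113 + \frac{X{\left(0 \right)} + 32}{-76 + 77} \cdot 105 = 113 + \frac{0 + 32}{-76 + 77} \cdot 105 = 113 + \frac{32}{1} \cdot 105 = 113 + 32 \cdot 1 \cdot 105 = 113 + 32 \cdot 105 = 113 + 3360 = 3473$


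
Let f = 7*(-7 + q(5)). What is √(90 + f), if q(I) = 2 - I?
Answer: 2*√5 ≈ 4.4721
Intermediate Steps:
f = -70 (f = 7*(-7 + (2 - 1*5)) = 7*(-7 + (2 - 5)) = 7*(-7 - 3) = 7*(-10) = -70)
√(90 + f) = √(90 - 70) = √20 = 2*√5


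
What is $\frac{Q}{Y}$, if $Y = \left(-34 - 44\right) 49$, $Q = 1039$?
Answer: $- \frac{1039}{3822} \approx -0.27185$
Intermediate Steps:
$Y = -3822$ ($Y = \left(-78\right) 49 = -3822$)
$\frac{Q}{Y} = \frac{1039}{-3822} = 1039 \left(- \frac{1}{3822}\right) = - \frac{1039}{3822}$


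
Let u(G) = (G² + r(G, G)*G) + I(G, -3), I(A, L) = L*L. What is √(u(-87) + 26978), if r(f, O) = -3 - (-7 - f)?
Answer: √41777 ≈ 204.39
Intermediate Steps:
r(f, O) = 4 + f (r(f, O) = -3 + (7 + f) = 4 + f)
I(A, L) = L²
u(G) = 9 + G² + G*(4 + G) (u(G) = (G² + (4 + G)*G) + (-3)² = (G² + G*(4 + G)) + 9 = 9 + G² + G*(4 + G))
√(u(-87) + 26978) = √((9 + (-87)² - 87*(4 - 87)) + 26978) = √((9 + 7569 - 87*(-83)) + 26978) = √((9 + 7569 + 7221) + 26978) = √(14799 + 26978) = √41777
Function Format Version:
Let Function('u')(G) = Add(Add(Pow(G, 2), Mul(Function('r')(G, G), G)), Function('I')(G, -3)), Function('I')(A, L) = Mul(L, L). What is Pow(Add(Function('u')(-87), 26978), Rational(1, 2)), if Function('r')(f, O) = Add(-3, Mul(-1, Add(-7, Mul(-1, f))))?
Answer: Pow(41777, Rational(1, 2)) ≈ 204.39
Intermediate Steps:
Function('r')(f, O) = Add(4, f) (Function('r')(f, O) = Add(-3, Add(7, f)) = Add(4, f))
Function('I')(A, L) = Pow(L, 2)
Function('u')(G) = Add(9, Pow(G, 2), Mul(G, Add(4, G))) (Function('u')(G) = Add(Add(Pow(G, 2), Mul(Add(4, G), G)), Pow(-3, 2)) = Add(Add(Pow(G, 2), Mul(G, Add(4, G))), 9) = Add(9, Pow(G, 2), Mul(G, Add(4, G))))
Pow(Add(Function('u')(-87), 26978), Rational(1, 2)) = Pow(Add(Add(9, Pow(-87, 2), Mul(-87, Add(4, -87))), 26978), Rational(1, 2)) = Pow(Add(Add(9, 7569, Mul(-87, -83)), 26978), Rational(1, 2)) = Pow(Add(Add(9, 7569, 7221), 26978), Rational(1, 2)) = Pow(Add(14799, 26978), Rational(1, 2)) = Pow(41777, Rational(1, 2))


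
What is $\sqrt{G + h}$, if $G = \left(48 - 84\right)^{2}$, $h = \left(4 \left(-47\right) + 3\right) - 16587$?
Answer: $2 i \sqrt{3869} \approx 124.4 i$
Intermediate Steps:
$h = -16772$ ($h = \left(-188 + 3\right) - 16587 = -185 - 16587 = -16772$)
$G = 1296$ ($G = \left(-36\right)^{2} = 1296$)
$\sqrt{G + h} = \sqrt{1296 - 16772} = \sqrt{-15476} = 2 i \sqrt{3869}$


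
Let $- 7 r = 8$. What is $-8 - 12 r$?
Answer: $\frac{40}{7} \approx 5.7143$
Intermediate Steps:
$r = - \frac{8}{7}$ ($r = \left(- \frac{1}{7}\right) 8 = - \frac{8}{7} \approx -1.1429$)
$-8 - 12 r = -8 - - \frac{96}{7} = -8 + \frac{96}{7} = \frac{40}{7}$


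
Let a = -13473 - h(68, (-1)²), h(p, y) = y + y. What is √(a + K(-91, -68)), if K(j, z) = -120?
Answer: I*√13595 ≈ 116.6*I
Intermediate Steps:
h(p, y) = 2*y
a = -13475 (a = -13473 - 2*(-1)² = -13473 - 2 = -13475)
√(a + K(-91, -68)) = √(-13475 - 120) = √(-13595) = I*√13595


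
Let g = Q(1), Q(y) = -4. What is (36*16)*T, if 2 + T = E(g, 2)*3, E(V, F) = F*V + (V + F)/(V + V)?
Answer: -14544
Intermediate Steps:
g = -4
E(V, F) = F*V + (F + V)/(2*V) (E(V, F) = F*V + (F + V)/((2*V)) = F*V + (F + V)*(1/(2*V)) = F*V + (F + V)/(2*V))
T = -101/4 (T = -2 + (½ + 2*(-4) + (½)*2/(-4))*3 = -2 + (½ - 8 + (½)*2*(-¼))*3 = -2 + (½ - 8 - ¼)*3 = -2 - 31/4*3 = -2 - 93/4 = -101/4 ≈ -25.250)
(36*16)*T = (36*16)*(-101/4) = 576*(-101/4) = -14544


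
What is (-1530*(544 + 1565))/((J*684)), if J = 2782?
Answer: -9435/5564 ≈ -1.6957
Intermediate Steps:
(-1530*(544 + 1565))/((J*684)) = (-1530*(544 + 1565))/((2782*684)) = -1530*2109/1902888 = -3226770*1/1902888 = -9435/5564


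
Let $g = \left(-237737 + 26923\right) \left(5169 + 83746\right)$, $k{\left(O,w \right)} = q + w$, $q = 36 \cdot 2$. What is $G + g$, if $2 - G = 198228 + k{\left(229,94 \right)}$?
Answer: $-18744725202$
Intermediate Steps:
$q = 72$
$k{\left(O,w \right)} = 72 + w$
$g = -18744526810$ ($g = \left(-210814\right) 88915 = -18744526810$)
$G = -198392$ ($G = 2 - \left(198228 + \left(72 + 94\right)\right) = 2 - \left(198228 + 166\right) = 2 - 198394 = -198392$)
$G + g = -198392 - 18744526810 = -18744725202$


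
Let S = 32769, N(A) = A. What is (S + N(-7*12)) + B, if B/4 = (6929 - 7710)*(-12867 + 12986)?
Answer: -339071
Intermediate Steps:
B = -371756 (B = 4*((6929 - 7710)*(-12867 + 12986)) = 4*(-781*119) = 4*(-92939) = -371756)
(S + N(-7*12)) + B = (32769 - 7*12) - 371756 = (32769 - 84) - 371756 = 32685 - 371756 = -339071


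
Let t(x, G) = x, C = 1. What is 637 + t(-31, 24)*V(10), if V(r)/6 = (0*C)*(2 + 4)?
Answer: 637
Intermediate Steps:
V(r) = 0 (V(r) = 6*((0*1)*(2 + 4)) = 6*(0*6) = 6*0 = 0)
637 + t(-31, 24)*V(10) = 637 - 31*0 = 637 + 0 = 637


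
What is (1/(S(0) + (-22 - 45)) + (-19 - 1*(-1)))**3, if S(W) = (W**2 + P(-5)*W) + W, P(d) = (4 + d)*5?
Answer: -1758416743/300763 ≈ -5846.5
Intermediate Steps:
P(d) = 20 + 5*d
S(W) = W**2 - 4*W (S(W) = (W**2 + (20 + 5*(-5))*W) + W = (W**2 + (20 - 25)*W) + W = (W**2 - 5*W) + W = W**2 - 4*W)
(1/(S(0) + (-22 - 45)) + (-19 - 1*(-1)))**3 = (1/(0*(-4 + 0) + (-22 - 45)) + (-19 - 1*(-1)))**3 = (1/(0*(-4) - 67) + (-19 + 1))**3 = (1/(0 - 67) - 18)**3 = (1/(-67) - 18)**3 = (-1/67 - 18)**3 = (-1207/67)**3 = -1758416743/300763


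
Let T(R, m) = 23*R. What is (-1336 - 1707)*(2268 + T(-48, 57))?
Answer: -3542052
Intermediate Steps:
(-1336 - 1707)*(2268 + T(-48, 57)) = (-1336 - 1707)*(2268 + 23*(-48)) = -3043*(2268 - 1104) = -3043*1164 = -3542052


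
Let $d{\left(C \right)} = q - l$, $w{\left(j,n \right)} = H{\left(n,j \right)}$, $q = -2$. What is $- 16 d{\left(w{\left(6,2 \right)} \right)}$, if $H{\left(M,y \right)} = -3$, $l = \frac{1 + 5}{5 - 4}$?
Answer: $128$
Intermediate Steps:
$l = 6$ ($l = \frac{6}{1} = 6 \cdot 1 = 6$)
$w{\left(j,n \right)} = -3$
$d{\left(C \right)} = -8$ ($d{\left(C \right)} = -2 - 6 = -8$)
$- 16 d{\left(w{\left(6,2 \right)} \right)} = \left(-16\right) \left(-8\right) = 128$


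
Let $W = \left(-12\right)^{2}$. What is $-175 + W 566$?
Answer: $81329$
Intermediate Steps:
$W = 144$
$-175 + W 566 = -175 + 144 \cdot 566 = -175 + 81504 = 81329$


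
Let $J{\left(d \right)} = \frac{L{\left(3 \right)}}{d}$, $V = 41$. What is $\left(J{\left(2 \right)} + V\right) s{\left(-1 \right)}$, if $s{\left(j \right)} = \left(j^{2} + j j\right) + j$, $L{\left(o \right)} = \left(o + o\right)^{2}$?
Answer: $59$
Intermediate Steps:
$L{\left(o \right)} = 4 o^{2}$ ($L{\left(o \right)} = \left(2 o\right)^{2} = 4 o^{2}$)
$J{\left(d \right)} = \frac{36}{d}$ ($J{\left(d \right)} = \frac{4 \cdot 3^{2}}{d} = \frac{4 \cdot 9}{d} = \frac{36}{d}$)
$s{\left(j \right)} = j + 2 j^{2}$ ($s{\left(j \right)} = \left(j^{2} + j^{2}\right) + j = 2 j^{2} + j = j + 2 j^{2}$)
$\left(J{\left(2 \right)} + V\right) s{\left(-1 \right)} = \left(\frac{36}{2} + 41\right) \left(- (1 + 2 \left(-1\right))\right) = \left(36 \cdot \frac{1}{2} + 41\right) \left(- (1 - 2)\right) = \left(18 + 41\right) \left(\left(-1\right) \left(-1\right)\right) = 59 \cdot 1 = 59$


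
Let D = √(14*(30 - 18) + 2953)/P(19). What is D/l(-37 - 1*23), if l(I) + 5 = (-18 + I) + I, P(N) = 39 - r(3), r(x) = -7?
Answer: -√3121/6578 ≈ -0.0084928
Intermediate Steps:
P(N) = 46 (P(N) = 39 - 1*(-7) = 39 + 7 = 46)
l(I) = -23 + 2*I (l(I) = -5 + ((-18 + I) + I) = -5 + (-18 + 2*I) = -23 + 2*I)
D = √3121/46 (D = √(14*(30 - 18) + 2953)/46 = √(14*12 + 2953)*(1/46) = √(168 + 2953)*(1/46) = √3121*(1/46) = √3121/46 ≈ 1.2145)
D/l(-37 - 1*23) = (√3121/46)/(-23 + 2*(-37 - 1*23)) = (√3121/46)/(-23 + 2*(-37 - 23)) = (√3121/46)/(-23 + 2*(-60)) = (√3121/46)/(-23 - 120) = (√3121/46)/(-143) = (√3121/46)*(-1/143) = -√3121/6578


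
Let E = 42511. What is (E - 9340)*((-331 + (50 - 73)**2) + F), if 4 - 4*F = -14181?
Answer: 496802067/4 ≈ 1.2420e+8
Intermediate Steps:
F = 14185/4 (F = 1 - 1/4*(-14181) = 1 + 14181/4 = 14185/4 ≈ 3546.3)
(E - 9340)*((-331 + (50 - 73)**2) + F) = (42511 - 9340)*((-331 + (50 - 73)**2) + 14185/4) = 33171*((-331 + (-23)**2) + 14185/4) = 33171*((-331 + 529) + 14185/4) = 33171*(198 + 14185/4) = 33171*(14977/4) = 496802067/4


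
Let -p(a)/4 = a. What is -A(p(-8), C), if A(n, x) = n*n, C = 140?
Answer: -1024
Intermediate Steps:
p(a) = -4*a
A(n, x) = n²
-A(p(-8), C) = -(-4*(-8))² = -1*32² = -1*1024 = -1024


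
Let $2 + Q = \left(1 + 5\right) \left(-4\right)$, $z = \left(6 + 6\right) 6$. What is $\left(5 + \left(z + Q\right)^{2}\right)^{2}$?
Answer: $4498641$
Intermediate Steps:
$z = 72$ ($z = 12 \cdot 6 = 72$)
$Q = -26$ ($Q = -2 + \left(1 + 5\right) \left(-4\right) = -2 + 6 \left(-4\right) = -2 - 24 = -26$)
$\left(5 + \left(z + Q\right)^{2}\right)^{2} = \left(5 + \left(72 - 26\right)^{2}\right)^{2} = \left(5 + 46^{2}\right)^{2} = \left(5 + 2116\right)^{2} = 2121^{2} = 4498641$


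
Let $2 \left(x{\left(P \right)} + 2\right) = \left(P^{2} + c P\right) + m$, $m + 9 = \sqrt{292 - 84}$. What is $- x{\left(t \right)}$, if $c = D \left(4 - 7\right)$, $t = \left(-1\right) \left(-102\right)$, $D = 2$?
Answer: $- \frac{9779}{2} - 2 \sqrt{13} \approx -4896.7$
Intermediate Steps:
$m = -9 + 4 \sqrt{13}$ ($m = -9 + \sqrt{292 - 84} = -9 + \sqrt{208} = -9 + 4 \sqrt{13} \approx 5.4222$)
$t = 102$
$c = -6$ ($c = 2 \left(4 - 7\right) = 2 \left(-3\right) = -6$)
$x{\left(P \right)} = - \frac{13}{2} + \frac{P^{2}}{2} - 3 P + 2 \sqrt{13}$ ($x{\left(P \right)} = -2 + \frac{\left(P^{2} - 6 P\right) - \left(9 - 4 \sqrt{13}\right)}{2} = -2 + \frac{-9 + P^{2} - 6 P + 4 \sqrt{13}}{2} = -2 + \left(- \frac{9}{2} + \frac{P^{2}}{2} - 3 P + 2 \sqrt{13}\right) = - \frac{13}{2} + \frac{P^{2}}{2} - 3 P + 2 \sqrt{13}$)
$- x{\left(t \right)} = - (- \frac{13}{2} + \frac{102^{2}}{2} - 306 + 2 \sqrt{13}) = - (- \frac{13}{2} + \frac{1}{2} \cdot 10404 - 306 + 2 \sqrt{13}) = - (- \frac{13}{2} + 5202 - 306 + 2 \sqrt{13}) = - (\frac{9779}{2} + 2 \sqrt{13}) = - \frac{9779}{2} - 2 \sqrt{13}$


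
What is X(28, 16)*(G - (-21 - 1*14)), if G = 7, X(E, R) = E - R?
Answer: 504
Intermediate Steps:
X(28, 16)*(G - (-21 - 1*14)) = (28 - 1*16)*(7 - (-21 - 1*14)) = (28 - 16)*(7 - (-21 - 14)) = 12*(7 - 1*(-35)) = 12*(7 + 35) = 12*42 = 504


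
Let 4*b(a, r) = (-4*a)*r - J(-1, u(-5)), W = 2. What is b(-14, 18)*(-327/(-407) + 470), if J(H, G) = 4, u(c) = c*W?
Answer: 48095867/407 ≈ 1.1817e+5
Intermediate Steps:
u(c) = 2*c (u(c) = c*2 = 2*c)
b(a, r) = -1 - a*r (b(a, r) = ((-4*a)*r - 1*4)/4 = (-4*a*r - 4)/4 = (-4 - 4*a*r)/4 = -1 - a*r)
b(-14, 18)*(-327/(-407) + 470) = (-1 - 1*(-14)*18)*(-327/(-407) + 470) = (-1 + 252)*(-327*(-1/407) + 470) = 251*(327/407 + 470) = 251*(191617/407) = 48095867/407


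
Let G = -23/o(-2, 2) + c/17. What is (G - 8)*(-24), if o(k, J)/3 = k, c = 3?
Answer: 1628/17 ≈ 95.765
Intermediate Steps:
o(k, J) = 3*k
G = 409/102 (G = -23/(3*(-2)) + 3/17 = -23/(-6) + 3*(1/17) = -23*(-⅙) + 3/17 = 23/6 + 3/17 = 409/102 ≈ 4.0098)
(G - 8)*(-24) = (409/102 - 8)*(-24) = -407/102*(-24) = 1628/17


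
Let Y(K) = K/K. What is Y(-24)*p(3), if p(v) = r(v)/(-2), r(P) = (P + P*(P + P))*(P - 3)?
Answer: 0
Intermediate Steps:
Y(K) = 1
r(P) = (-3 + P)*(P + 2*P²) (r(P) = (P + P*(2*P))*(-3 + P) = (P + 2*P²)*(-3 + P) = (-3 + P)*(P + 2*P²))
p(v) = -v*(-3 - 5*v + 2*v²)/2 (p(v) = (v*(-3 - 5*v + 2*v²))/(-2) = (v*(-3 - 5*v + 2*v²))*(-½) = -v*(-3 - 5*v + 2*v²)/2)
Y(-24)*p(3) = 1*((½)*3*(3 - 2*3² + 5*3)) = 1*((½)*3*(3 - 2*9 + 15)) = 1*((½)*3*(3 - 18 + 15)) = 1*((½)*3*0) = 1*0 = 0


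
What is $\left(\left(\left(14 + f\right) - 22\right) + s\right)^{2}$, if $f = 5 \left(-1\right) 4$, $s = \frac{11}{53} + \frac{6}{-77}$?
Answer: $\frac{12936560121}{16654561} \approx 776.76$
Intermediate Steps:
$s = \frac{529}{4081}$ ($s = 11 \cdot \frac{1}{53} + 6 \left(- \frac{1}{77}\right) = \frac{11}{53} - \frac{6}{77} = \frac{529}{4081} \approx 0.12963$)
$f = -20$ ($f = \left(-5\right) 4 = -20$)
$\left(\left(\left(14 + f\right) - 22\right) + s\right)^{2} = \left(\left(\left(14 - 20\right) - 22\right) + \frac{529}{4081}\right)^{2} = \left(\left(-6 - 22\right) + \frac{529}{4081}\right)^{2} = \left(-28 + \frac{529}{4081}\right)^{2} = \left(- \frac{113739}{4081}\right)^{2} = \frac{12936560121}{16654561}$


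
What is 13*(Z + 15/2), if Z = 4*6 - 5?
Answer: 689/2 ≈ 344.50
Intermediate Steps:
Z = 19 (Z = 24 - 5 = 19)
13*(Z + 15/2) = 13*(19 + 15/2) = 13*(53/2) = 689/2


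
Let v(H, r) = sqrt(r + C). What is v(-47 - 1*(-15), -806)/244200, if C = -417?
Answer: I*sqrt(1223)/244200 ≈ 0.00014321*I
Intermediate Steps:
v(H, r) = sqrt(-417 + r) (v(H, r) = sqrt(r - 417) = sqrt(-417 + r))
v(-47 - 1*(-15), -806)/244200 = sqrt(-417 - 806)/244200 = sqrt(-1223)*(1/244200) = (I*sqrt(1223))*(1/244200) = I*sqrt(1223)/244200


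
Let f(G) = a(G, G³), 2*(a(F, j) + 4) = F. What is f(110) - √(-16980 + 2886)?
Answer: 51 - 9*I*√174 ≈ 51.0 - 118.72*I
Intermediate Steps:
a(F, j) = -4 + F/2
f(G) = -4 + G/2
f(110) - √(-16980 + 2886) = (-4 + (½)*110) - √(-16980 + 2886) = (-4 + 55) - √(-14094) = 51 - 9*I*√174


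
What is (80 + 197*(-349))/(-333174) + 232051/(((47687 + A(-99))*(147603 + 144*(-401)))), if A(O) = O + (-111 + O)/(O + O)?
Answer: 97914677962685/474917924780026 ≈ 0.20617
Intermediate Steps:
A(O) = O + (-111 + O)/(2*O) (A(O) = O + (-111 + O)/((2*O)) = O + (-111 + O)*(1/(2*O)) = O + (-111 + O)/(2*O))
(80 + 197*(-349))/(-333174) + 232051/(((47687 + A(-99))*(147603 + 144*(-401)))) = (80 + 197*(-349))/(-333174) + 232051/(((47687 + (½ - 99 - 111/2/(-99)))*(147603 + 144*(-401)))) = (80 - 68753)*(-1/333174) + 232051/(((47687 + (½ - 99 - 111/2*(-1/99)))*(147603 - 57744))) = -68673*(-1/333174) + 232051/(((47687 + (½ - 99 + 37/66))*89859)) = 22891/111058 + 232051/(((47687 - 3232/33)*89859)) = 22891/111058 + 232051/(((1570439/33)*89859)) = 22891/111058 + 232051/4276305397 = 97914677962685/474917924780026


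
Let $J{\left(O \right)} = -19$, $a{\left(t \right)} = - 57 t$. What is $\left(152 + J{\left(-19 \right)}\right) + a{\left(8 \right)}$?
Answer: $-323$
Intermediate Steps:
$\left(152 + J{\left(-19 \right)}\right) + a{\left(8 \right)} = \left(152 - 19\right) - 456 = 133 - 456 = -323$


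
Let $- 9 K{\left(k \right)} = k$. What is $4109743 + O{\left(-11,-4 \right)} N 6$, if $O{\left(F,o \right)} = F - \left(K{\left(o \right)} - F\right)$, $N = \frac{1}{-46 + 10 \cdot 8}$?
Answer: $\frac{209596691}{51} \approx 4.1097 \cdot 10^{6}$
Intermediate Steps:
$K{\left(k \right)} = - \frac{k}{9}$
$N = \frac{1}{34}$ ($N = \frac{1}{-46 + 80} = \frac{1}{34} \approx 0.029412$)
$O{\left(F,o \right)} = 2 F + \frac{o}{9}$ ($O{\left(F,o \right)} = F - \left(- \frac{o}{9} - F\right) = F - \left(- F - \frac{o}{9}\right) = F + \left(F + \frac{o}{9}\right) = 2 F + \frac{o}{9}$)
$4109743 + O{\left(-11,-4 \right)} N 6 = 4109743 + \left(2 \left(-11\right) + \frac{1}{9} \left(-4\right)\right) \frac{1}{34} \cdot 6 = 4109743 + \left(-22 - \frac{4}{9}\right) \frac{1}{34} \cdot 6 = 4109743 + \left(- \frac{202}{9}\right) \frac{1}{34} \cdot 6 = 4109743 - \frac{202}{51} = \frac{209596691}{51}$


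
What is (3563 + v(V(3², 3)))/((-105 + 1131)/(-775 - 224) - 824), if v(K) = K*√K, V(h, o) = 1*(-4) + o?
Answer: -131831/30526 + 37*I/30526 ≈ -4.3186 + 0.0012121*I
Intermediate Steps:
V(h, o) = -4 + o
v(K) = K^(3/2)
(3563 + v(V(3², 3)))/((-105 + 1131)/(-775 - 224) - 824) = (3563 + (-4 + 3)^(3/2))/((-105 + 1131)/(-775 - 224) - 824) = (3563 + (-1)^(3/2))/(1026/(-999) - 824) = (3563 - I)/(1026*(-1/999) - 824) = (3563 - I)/(-38/37 - 824) = (3563 - I)/(-30526/37) = (3563 - I)*(-37/30526) = -131831/30526 + 37*I/30526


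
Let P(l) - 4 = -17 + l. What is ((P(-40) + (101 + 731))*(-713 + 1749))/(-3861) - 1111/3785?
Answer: -3058951111/14613885 ≈ -209.32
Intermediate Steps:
P(l) = -13 + l (P(l) = 4 + (-17 + l) = -13 + l)
((P(-40) + (101 + 731))*(-713 + 1749))/(-3861) - 1111/3785 = (((-13 - 40) + (101 + 731))*(-713 + 1749))/(-3861) - 1111/3785 = ((-53 + 832)*1036)*(-1/3861) - 1111*1/3785 = (779*1036)*(-1/3861) - 1111/3785 = 807044*(-1/3861) - 1111/3785 = -807044/3861 - 1111/3785 = -3058951111/14613885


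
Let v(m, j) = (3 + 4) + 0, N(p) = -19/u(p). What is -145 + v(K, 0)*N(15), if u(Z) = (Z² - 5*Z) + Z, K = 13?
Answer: -24058/165 ≈ -145.81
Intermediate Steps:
u(Z) = Z² - 4*Z
N(p) = -19/(p*(-4 + p)) (N(p) = -19*1/(p*(-4 + p)) = -19/(p*(-4 + p)))
v(m, j) = 7 (v(m, j) = 7 + 0 = 7)
-145 + v(K, 0)*N(15) = -145 + 7*(-19/(15*(-4 + 15))) = -145 + 7*(-19*1/15/11) = -145 + 7*(-19*1/15*1/11) = -145 + 7*(-19/165) = -145 - 133/165 = -24058/165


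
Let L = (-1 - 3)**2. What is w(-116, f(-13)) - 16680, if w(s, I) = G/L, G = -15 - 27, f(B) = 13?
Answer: -133461/8 ≈ -16683.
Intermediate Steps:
L = 16 (L = (-4)**2 = 16)
G = -42
w(s, I) = -21/8 (w(s, I) = -42/16 = -42*1/16 = -21/8)
w(-116, f(-13)) - 16680 = -21/8 - 16680 = -133461/8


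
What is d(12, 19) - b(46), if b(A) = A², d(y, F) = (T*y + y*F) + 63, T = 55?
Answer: -1165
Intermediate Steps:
d(y, F) = 63 + 55*y + F*y (d(y, F) = (55*y + y*F) + 63 = (55*y + F*y) + 63 = 63 + 55*y + F*y)
d(12, 19) - b(46) = (63 + 55*12 + 19*12) - 1*46² = (63 + 660 + 228) - 1*2116 = 951 - 2116 = -1165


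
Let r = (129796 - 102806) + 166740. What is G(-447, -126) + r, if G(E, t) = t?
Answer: 193604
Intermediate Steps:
r = 193730 (r = 26990 + 166740 = 193730)
G(-447, -126) + r = -126 + 193730 = 193604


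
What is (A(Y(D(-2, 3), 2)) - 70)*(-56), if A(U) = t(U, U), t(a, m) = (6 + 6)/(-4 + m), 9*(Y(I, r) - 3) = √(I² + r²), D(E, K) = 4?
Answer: 293552/61 + 12096*√5/61 ≈ 5255.7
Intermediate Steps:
Y(I, r) = 3 + √(I² + r²)/9
t(a, m) = 12/(-4 + m)
A(U) = 12/(-4 + U)
(A(Y(D(-2, 3), 2)) - 70)*(-56) = (12/(-4 + (3 + √(4² + 2²)/9)) - 70)*(-56) = (12/(-4 + (3 + √(16 + 4)/9)) - 70)*(-56) = (12/(-4 + (3 + √20/9)) - 70)*(-56) = (12/(-4 + (3 + (2*√5)/9)) - 70)*(-56) = (12/(-4 + (3 + 2*√5/9)) - 70)*(-56) = (12/(-1 + 2*√5/9) - 70)*(-56) = (-70 + 12/(-1 + 2*√5/9))*(-56) = 3920 - 672/(-1 + 2*√5/9)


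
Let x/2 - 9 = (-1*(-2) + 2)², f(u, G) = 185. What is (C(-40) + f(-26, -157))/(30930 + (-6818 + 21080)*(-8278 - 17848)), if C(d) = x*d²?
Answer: -80185/372578082 ≈ -0.00021522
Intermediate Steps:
x = 50 (x = 18 + 2*(-1*(-2) + 2)² = 18 + 2*(2 + 2)² = 18 + 2*4² = 18 + 2*16 = 18 + 32 = 50)
C(d) = 50*d²
(C(-40) + f(-26, -157))/(30930 + (-6818 + 21080)*(-8278 - 17848)) = (50*(-40)² + 185)/(30930 + (-6818 + 21080)*(-8278 - 17848)) = (50*1600 + 185)/(30930 + 14262*(-26126)) = (80000 + 185)/(30930 - 372609012) = 80185/(-372578082) = 80185*(-1/372578082) = -80185/372578082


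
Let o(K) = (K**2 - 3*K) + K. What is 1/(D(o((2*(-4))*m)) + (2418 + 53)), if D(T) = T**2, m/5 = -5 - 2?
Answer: 1/6059068071 ≈ 1.6504e-10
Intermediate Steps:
m = -35 (m = 5*(-5 - 2) = 5*(-7) = -35)
o(K) = K**2 - 2*K
1/(D(o((2*(-4))*m)) + (2418 + 53)) = 1/((((2*(-4))*(-35))*(-2 + (2*(-4))*(-35)))**2 + (2418 + 53)) = 1/(((-8*(-35))*(-2 - 8*(-35)))**2 + 2471) = 1/((280*(-2 + 280))**2 + 2471) = 1/((280*278)**2 + 2471) = 1/(77840**2 + 2471) = 1/(6059065600 + 2471) = 1/6059068071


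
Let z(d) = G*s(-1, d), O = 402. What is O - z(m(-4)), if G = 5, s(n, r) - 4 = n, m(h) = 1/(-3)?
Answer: 387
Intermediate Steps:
m(h) = -⅓
s(n, r) = 4 + n
z(d) = 15 (z(d) = 5*(4 - 1) = 5*3 = 15)
O - z(m(-4)) = 402 - 1*15 = 402 - 15 = 387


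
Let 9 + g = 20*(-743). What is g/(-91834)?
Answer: 14869/91834 ≈ 0.16191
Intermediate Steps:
g = -14869 (g = -9 + 20*(-743) = -9 - 14860 = -14869)
g/(-91834) = -14869/(-91834) = -14869*(-1/91834) = 14869/91834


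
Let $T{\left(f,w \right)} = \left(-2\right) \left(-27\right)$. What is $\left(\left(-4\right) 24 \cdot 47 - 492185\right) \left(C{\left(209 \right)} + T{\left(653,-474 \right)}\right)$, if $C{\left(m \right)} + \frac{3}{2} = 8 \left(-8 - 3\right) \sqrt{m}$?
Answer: $- \frac{52153185}{2} + 43709336 \sqrt{209} \approx 6.0582 \cdot 10^{8}$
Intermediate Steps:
$T{\left(f,w \right)} = 54$
$C{\left(m \right)} = - \frac{3}{2} - 88 \sqrt{m}$ ($C{\left(m \right)} = - \frac{3}{2} + 8 \left(-8 - 3\right) \sqrt{m} = - \frac{3}{2} + 8 \left(-11\right) \sqrt{m} = - \frac{3}{2} - 88 \sqrt{m}$)
$\left(\left(-4\right) 24 \cdot 47 - 492185\right) \left(C{\left(209 \right)} + T{\left(653,-474 \right)}\right) = \left(\left(-4\right) 24 \cdot 47 - 492185\right) \left(\left(- \frac{3}{2} - 88 \sqrt{209}\right) + 54\right) = \left(\left(-96\right) 47 - 492185\right) \left(\frac{105}{2} - 88 \sqrt{209}\right) = \left(-4512 - 492185\right) \left(\frac{105}{2} - 88 \sqrt{209}\right) = - 496697 \left(\frac{105}{2} - 88 \sqrt{209}\right) = - \frac{52153185}{2} + 43709336 \sqrt{209}$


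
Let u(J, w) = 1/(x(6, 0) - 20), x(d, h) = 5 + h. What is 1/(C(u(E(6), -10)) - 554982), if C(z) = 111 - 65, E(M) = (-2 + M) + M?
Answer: -1/554936 ≈ -1.8020e-6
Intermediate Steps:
E(M) = -2 + 2*M
u(J, w) = -1/15 (u(J, w) = 1/((5 + 0) - 20) = 1/(5 - 20) = 1/(-15) = -1/15)
C(z) = 46
1/(C(u(E(6), -10)) - 554982) = 1/(46 - 554982) = 1/(-554936) = -1/554936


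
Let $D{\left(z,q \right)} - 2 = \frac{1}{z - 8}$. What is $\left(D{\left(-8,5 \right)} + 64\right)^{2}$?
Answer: $\frac{1113025}{256} \approx 4347.8$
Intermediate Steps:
$D{\left(z,q \right)} = 2 + \frac{1}{-8 + z}$ ($D{\left(z,q \right)} = 2 + \frac{1}{z - 8} = 2 + \frac{1}{-8 + z}$)
$\left(D{\left(-8,5 \right)} + 64\right)^{2} = \left(\frac{-15 + 2 \left(-8\right)}{-8 - 8} + 64\right)^{2} = \left(\frac{-15 - 16}{-16} + 64\right)^{2} = \left(\left(- \frac{1}{16}\right) \left(-31\right) + 64\right)^{2} = \left(\frac{31}{16} + 64\right)^{2} = \left(\frac{1055}{16}\right)^{2} = \frac{1113025}{256}$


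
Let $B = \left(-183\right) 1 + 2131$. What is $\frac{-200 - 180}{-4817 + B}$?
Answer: $\frac{20}{151} \approx 0.13245$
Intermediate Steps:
$B = 1948$ ($B = -183 + 2131 = 1948$)
$\frac{-200 - 180}{-4817 + B} = \frac{-200 - 180}{-4817 + 1948} = - \frac{380}{-2869} = \left(-380\right) \left(- \frac{1}{2869}\right) = \frac{20}{151}$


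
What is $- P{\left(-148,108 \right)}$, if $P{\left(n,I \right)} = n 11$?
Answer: $1628$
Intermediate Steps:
$P{\left(n,I \right)} = 11 n$
$- P{\left(-148,108 \right)} = - 11 \left(-148\right) = \left(-1\right) \left(-1628\right) = 1628$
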